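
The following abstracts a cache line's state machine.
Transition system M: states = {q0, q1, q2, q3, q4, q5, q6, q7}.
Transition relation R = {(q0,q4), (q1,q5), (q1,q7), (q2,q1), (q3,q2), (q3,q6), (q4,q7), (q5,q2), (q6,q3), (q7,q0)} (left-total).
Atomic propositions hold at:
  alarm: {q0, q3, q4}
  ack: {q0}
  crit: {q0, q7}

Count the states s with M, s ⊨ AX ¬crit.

Sat(¬crit) = {q1, q2, q3, q4, q5, q6}
Sat(AX ¬crit) = {s : every successor in {q1, q2, q3, q4, q5, q6}} = {q0, q2, q3, q5, q6}
|Sat(AX ¬crit)| = |{q0, q2, q3, q5, q6}| = 5.

5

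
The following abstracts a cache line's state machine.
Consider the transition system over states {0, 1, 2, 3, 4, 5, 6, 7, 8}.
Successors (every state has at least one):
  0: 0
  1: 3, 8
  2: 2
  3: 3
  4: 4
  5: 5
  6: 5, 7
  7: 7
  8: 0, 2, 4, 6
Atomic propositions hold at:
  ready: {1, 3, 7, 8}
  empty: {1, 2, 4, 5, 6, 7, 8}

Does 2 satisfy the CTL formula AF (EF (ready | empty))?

Sat(ready | empty) = {1, 2, 3, 4, 5, 6, 7, 8}
EF (ready | empty): least fixpoint, start Z0 = {1, 2, 3, 4, 5, 6, 7, 8}, add states with some successor in Z. Already a fixed point.
Sat(EF (ready | empty)) = {1, 2, 3, 4, 5, 6, 7, 8}
AF (EF (ready | empty)): least fixpoint, start Z0 = {1, 2, 3, 4, 5, 6, 7, 8}, add states with every successor in Z. Already a fixed point.
Sat(AF (EF (ready | empty))) = {1, 2, 3, 4, 5, 6, 7, 8}
2 ∈ Sat(AF (EF (ready | empty))) = {1, 2, 3, 4, 5, 6, 7, 8}, so the formula holds at 2.

Yes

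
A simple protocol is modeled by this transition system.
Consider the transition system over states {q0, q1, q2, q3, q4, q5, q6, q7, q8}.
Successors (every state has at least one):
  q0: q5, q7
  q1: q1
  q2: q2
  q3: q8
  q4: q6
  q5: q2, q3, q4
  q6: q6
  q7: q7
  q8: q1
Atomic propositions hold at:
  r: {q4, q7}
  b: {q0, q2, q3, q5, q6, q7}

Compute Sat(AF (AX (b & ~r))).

{q2, q4, q6}

Sat(~r) = {q0, q1, q2, q3, q5, q6, q8}
Sat(b & ~r) = {q0, q2, q3, q5, q6}
Sat(AX (b & ~r)) = {s : every successor in {q0, q2, q3, q5, q6}} = {q2, q4, q6}
AF (AX (b & ~r)): least fixpoint, start Z0 = {q2, q4, q6}, add states with every successor in Z. Already a fixed point.
Sat(AF (AX (b & ~r))) = {q2, q4, q6}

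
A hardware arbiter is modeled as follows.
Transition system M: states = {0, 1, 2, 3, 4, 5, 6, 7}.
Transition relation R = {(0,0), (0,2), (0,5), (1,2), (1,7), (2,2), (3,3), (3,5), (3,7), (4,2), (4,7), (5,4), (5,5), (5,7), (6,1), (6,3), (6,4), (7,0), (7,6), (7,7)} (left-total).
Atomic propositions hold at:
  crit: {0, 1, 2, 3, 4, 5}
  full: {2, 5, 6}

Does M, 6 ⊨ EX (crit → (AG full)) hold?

No

AG full: greatest fixpoint, start Z0 = {2, 5, 6}, keep only states in Sat with every successor in Z. Z1 = {2}; fixed.
Sat(AG full) = {2}
Sat(crit → (AG full)) = {2, 6, 7}
Sat(EX (crit → (AG full))) = {s : some successor in {2, 6, 7}} = {0, 1, 2, 3, 4, 5, 7}
6 ∉ Sat(EX (crit → (AG full))) = {0, 1, 2, 3, 4, 5, 7}, so the formula does not hold at 6.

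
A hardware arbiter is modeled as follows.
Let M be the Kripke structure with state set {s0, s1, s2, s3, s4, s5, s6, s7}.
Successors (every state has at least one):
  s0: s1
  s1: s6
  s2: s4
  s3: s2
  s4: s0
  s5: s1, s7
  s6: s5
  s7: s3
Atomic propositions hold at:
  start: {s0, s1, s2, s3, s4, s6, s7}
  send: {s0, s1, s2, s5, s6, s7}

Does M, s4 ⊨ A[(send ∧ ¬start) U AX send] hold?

Yes

Sat(¬start) = {s5}
Sat(send ∧ ¬start) = {s5}
Sat(AX send) = {s : every successor in {s0, s1, s2, s5, s6, s7}} = {s0, s1, s3, s4, s5, s6}
A[(send ∧ ¬start) U AX send]: least fixpoint, start Z0 = Sat(AX send) = {s0, s1, s3, s4, s5, s6}, add states in Sat(send ∧ ¬start) with every successor in Z. Already a fixed point.
Sat(A[(send ∧ ¬start) U AX send]) = {s0, s1, s3, s4, s5, s6}
s4 ∈ Sat(A[(send ∧ ¬start) U AX send]) = {s0, s1, s3, s4, s5, s6}, so the formula holds at s4.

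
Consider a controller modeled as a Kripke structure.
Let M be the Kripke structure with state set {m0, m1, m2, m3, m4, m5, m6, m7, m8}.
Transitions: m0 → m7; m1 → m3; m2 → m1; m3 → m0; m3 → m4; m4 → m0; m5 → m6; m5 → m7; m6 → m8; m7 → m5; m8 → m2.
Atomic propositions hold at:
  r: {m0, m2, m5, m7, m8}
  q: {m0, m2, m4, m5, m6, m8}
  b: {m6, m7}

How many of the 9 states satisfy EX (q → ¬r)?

5

Sat(¬r) = {m1, m3, m4, m6}
Sat(q → ¬r) = {m1, m3, m4, m6, m7}
Sat(EX (q → ¬r)) = {s : some successor in {m1, m3, m4, m6, m7}} = {m0, m1, m2, m3, m5}
|Sat(EX (q → ¬r))| = |{m0, m1, m2, m3, m5}| = 5.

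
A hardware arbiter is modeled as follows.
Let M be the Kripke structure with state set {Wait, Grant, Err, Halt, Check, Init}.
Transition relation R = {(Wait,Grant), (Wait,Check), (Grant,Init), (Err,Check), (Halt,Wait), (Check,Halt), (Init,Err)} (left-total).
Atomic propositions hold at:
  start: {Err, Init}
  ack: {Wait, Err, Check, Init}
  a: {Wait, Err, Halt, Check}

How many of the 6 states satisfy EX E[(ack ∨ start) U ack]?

5

Sat(ack ∨ start) = {Wait, Err, Check, Init}
E[(ack ∨ start) U ack]: least fixpoint, start Z0 = Sat(ack) = {Wait, Err, Check, Init}, add states in Sat(ack ∨ start) with some successor in Z. Already a fixed point.
Sat(E[(ack ∨ start) U ack]) = {Wait, Err, Check, Init}
Sat(EX E[(ack ∨ start) U ack]) = {s : some successor in {Wait, Err, Check, Init}} = {Wait, Grant, Err, Halt, Init}
|Sat(EX E[(ack ∨ start) U ack])| = |{Wait, Grant, Err, Halt, Init}| = 5.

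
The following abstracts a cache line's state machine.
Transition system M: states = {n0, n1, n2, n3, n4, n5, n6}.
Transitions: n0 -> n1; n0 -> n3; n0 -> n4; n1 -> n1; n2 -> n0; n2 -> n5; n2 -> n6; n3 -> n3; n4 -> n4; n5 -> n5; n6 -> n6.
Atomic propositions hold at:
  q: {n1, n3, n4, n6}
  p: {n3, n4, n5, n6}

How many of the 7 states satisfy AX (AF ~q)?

Sat(~q) = {n0, n2, n5}
AF ~q: least fixpoint, start Z0 = {n0, n2, n5}, add states with every successor in Z. Already a fixed point.
Sat(AF ~q) = {n0, n2, n5}
Sat(AX (AF ~q)) = {s : every successor in {n0, n2, n5}} = {n5}
|Sat(AX (AF ~q))| = |{n5}| = 1.

1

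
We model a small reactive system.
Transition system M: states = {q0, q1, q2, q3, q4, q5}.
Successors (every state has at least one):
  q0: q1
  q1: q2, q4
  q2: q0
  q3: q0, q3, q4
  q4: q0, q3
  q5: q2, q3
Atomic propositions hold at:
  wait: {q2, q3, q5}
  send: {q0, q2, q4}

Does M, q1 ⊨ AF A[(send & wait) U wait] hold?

Sat(send & wait) = {q2}
A[(send & wait) U wait]: least fixpoint, start Z0 = Sat(wait) = {q2, q3, q5}, add states in Sat(send & wait) with every successor in Z. Already a fixed point.
Sat(A[(send & wait) U wait]) = {q2, q3, q5}
AF A[(send & wait) U wait]: least fixpoint, start Z0 = {q2, q3, q5}, add states with every successor in Z. Already a fixed point.
Sat(AF A[(send & wait) U wait]) = {q2, q3, q5}
q1 ∉ Sat(AF A[(send & wait) U wait]) = {q2, q3, q5}, so the formula does not hold at q1.

No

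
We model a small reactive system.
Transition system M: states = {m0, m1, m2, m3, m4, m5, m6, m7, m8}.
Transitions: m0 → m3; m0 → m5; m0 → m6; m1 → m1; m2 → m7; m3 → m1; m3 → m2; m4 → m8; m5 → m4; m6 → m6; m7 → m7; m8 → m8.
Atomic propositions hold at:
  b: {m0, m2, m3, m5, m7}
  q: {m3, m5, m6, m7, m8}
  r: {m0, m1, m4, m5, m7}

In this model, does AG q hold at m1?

No

AG q: greatest fixpoint, start Z0 = {m3, m5, m6, m7, m8}, keep only states in Sat with every successor in Z. Z1 = {m6, m7, m8}; fixed.
Sat(AG q) = {m6, m7, m8}
m1 ∉ Sat(AG q) = {m6, m7, m8}, so the formula does not hold at m1.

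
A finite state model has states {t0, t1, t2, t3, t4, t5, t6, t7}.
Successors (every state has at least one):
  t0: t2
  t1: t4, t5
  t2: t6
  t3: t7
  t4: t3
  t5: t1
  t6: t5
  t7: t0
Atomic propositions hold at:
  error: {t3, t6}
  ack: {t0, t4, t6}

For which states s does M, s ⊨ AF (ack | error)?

Sat(ack | error) = {t0, t3, t4, t6}
AF (ack | error): least fixpoint, start Z0 = {t0, t3, t4, t6}, add states with every successor in Z. Z1 = {t0, t2, t3, t4, t6, t7}; fixed.
Sat(AF (ack | error)) = {t0, t2, t3, t4, t6, t7}

{t0, t2, t3, t4, t6, t7}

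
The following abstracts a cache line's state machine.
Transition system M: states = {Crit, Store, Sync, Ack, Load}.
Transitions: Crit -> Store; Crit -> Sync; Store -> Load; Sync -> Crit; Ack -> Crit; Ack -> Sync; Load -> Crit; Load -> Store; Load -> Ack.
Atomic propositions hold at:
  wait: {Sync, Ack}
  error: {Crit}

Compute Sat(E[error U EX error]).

{Crit, Sync, Ack, Load}

Sat(EX error) = {s : some successor in {Crit}} = {Sync, Ack, Load}
E[error U EX error]: least fixpoint, start Z0 = Sat(EX error) = {Sync, Ack, Load}, add states in Sat(error) with some successor in Z. Z1 = {Crit, Sync, Ack, Load}; fixed.
Sat(E[error U EX error]) = {Crit, Sync, Ack, Load}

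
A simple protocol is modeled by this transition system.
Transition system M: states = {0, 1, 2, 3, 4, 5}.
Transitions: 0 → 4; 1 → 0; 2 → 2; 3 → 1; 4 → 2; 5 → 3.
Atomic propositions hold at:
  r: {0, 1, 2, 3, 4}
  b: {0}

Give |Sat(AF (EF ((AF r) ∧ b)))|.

4

AF r: least fixpoint, start Z0 = {0, 1, 2, 3, 4}, add states with every successor in Z. Z1 = {0, 1, 2, 3, 4, 5}; fixed.
Sat(AF r) = {0, 1, 2, 3, 4, 5}
Sat((AF r) ∧ b) = {0}
EF ((AF r) ∧ b): least fixpoint, start Z0 = {0}, add states with some successor in Z. Z1 = {0, 1}; Z2 = {0, 1, 3}; Z3 = {0, 1, 3, 5}; fixed.
Sat(EF ((AF r) ∧ b)) = {0, 1, 3, 5}
AF (EF ((AF r) ∧ b)): least fixpoint, start Z0 = {0, 1, 3, 5}, add states with every successor in Z. Already a fixed point.
Sat(AF (EF ((AF r) ∧ b))) = {0, 1, 3, 5}
|Sat(AF (EF ((AF r) ∧ b)))| = |{0, 1, 3, 5}| = 4.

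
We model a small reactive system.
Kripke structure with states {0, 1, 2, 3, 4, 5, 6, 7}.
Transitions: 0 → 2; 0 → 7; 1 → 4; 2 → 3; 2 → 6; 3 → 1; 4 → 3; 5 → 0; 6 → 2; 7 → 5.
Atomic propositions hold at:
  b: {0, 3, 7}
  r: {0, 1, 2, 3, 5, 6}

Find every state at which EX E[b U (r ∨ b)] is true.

Sat(r ∨ b) = {0, 1, 2, 3, 5, 6, 7}
E[b U (r ∨ b)]: least fixpoint, start Z0 = Sat((r ∨ b)) = {0, 1, 2, 3, 5, 6, 7}, add states in Sat(b) with some successor in Z. Already a fixed point.
Sat(E[b U (r ∨ b)]) = {0, 1, 2, 3, 5, 6, 7}
Sat(EX E[b U (r ∨ b)]) = {s : some successor in {0, 1, 2, 3, 5, 6, 7}} = {0, 2, 3, 4, 5, 6, 7}

{0, 2, 3, 4, 5, 6, 7}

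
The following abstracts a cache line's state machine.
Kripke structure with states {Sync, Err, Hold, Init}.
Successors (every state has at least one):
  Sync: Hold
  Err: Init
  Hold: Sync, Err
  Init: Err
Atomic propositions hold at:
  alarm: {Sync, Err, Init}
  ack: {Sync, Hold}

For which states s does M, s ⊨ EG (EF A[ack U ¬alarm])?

Sat(¬alarm) = {Hold}
A[ack U ¬alarm]: least fixpoint, start Z0 = Sat(¬alarm) = {Hold}, add states in Sat(ack) with every successor in Z. Z1 = {Sync, Hold}; fixed.
Sat(A[ack U ¬alarm]) = {Sync, Hold}
EF A[ack U ¬alarm]: least fixpoint, start Z0 = {Sync, Hold}, add states with some successor in Z. Already a fixed point.
Sat(EF A[ack U ¬alarm]) = {Sync, Hold}
EG (EF A[ack U ¬alarm]): greatest fixpoint, start Z0 = {Sync, Hold}, keep only states in Sat with some successor in Z. Already a fixed point.
Sat(EG (EF A[ack U ¬alarm])) = {Sync, Hold}

{Sync, Hold}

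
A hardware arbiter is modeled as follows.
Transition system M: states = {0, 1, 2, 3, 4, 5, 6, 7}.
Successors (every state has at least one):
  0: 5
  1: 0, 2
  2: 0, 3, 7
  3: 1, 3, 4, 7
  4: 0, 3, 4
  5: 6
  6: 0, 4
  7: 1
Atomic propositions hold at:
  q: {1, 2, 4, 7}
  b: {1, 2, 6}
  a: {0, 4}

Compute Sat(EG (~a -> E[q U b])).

{1, 2, 4, 6, 7}

Sat(~a) = {1, 2, 3, 5, 6, 7}
E[q U b]: least fixpoint, start Z0 = Sat(b) = {1, 2, 6}, add states in Sat(q) with some successor in Z. Z1 = {1, 2, 6, 7}; fixed.
Sat(E[q U b]) = {1, 2, 6, 7}
Sat(~a -> E[q U b]) = {0, 1, 2, 4, 6, 7}
EG (~a -> E[q U b]): greatest fixpoint, start Z0 = {0, 1, 2, 4, 6, 7}, keep only states in Sat with some successor in Z. Z1 = {1, 2, 4, 6, 7}; fixed.
Sat(EG (~a -> E[q U b])) = {1, 2, 4, 6, 7}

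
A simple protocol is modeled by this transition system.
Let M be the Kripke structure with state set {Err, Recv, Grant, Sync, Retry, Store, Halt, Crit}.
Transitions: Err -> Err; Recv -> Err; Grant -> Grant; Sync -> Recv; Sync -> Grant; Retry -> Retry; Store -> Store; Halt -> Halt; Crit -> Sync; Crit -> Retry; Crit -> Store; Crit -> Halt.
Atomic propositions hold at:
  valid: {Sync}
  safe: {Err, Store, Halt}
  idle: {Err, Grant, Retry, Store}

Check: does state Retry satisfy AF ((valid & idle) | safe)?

No

Sat(valid & idle) = ∅
Sat((valid & idle) | safe) = {Err, Store, Halt}
AF ((valid & idle) | safe): least fixpoint, start Z0 = {Err, Store, Halt}, add states with every successor in Z. Z1 = {Err, Recv, Store, Halt}; fixed.
Sat(AF ((valid & idle) | safe)) = {Err, Recv, Store, Halt}
Retry ∉ Sat(AF ((valid & idle) | safe)) = {Err, Recv, Store, Halt}, so the formula does not hold at Retry.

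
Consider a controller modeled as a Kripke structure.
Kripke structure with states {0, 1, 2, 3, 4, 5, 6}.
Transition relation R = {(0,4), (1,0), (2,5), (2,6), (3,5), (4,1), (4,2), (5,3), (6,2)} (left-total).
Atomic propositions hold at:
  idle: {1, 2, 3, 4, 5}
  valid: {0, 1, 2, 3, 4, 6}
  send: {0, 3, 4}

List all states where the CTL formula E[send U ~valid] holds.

{3, 5}

Sat(~valid) = {5}
E[send U ~valid]: least fixpoint, start Z0 = Sat(~valid) = {5}, add states in Sat(send) with some successor in Z. Z1 = {3, 5}; fixed.
Sat(E[send U ~valid]) = {3, 5}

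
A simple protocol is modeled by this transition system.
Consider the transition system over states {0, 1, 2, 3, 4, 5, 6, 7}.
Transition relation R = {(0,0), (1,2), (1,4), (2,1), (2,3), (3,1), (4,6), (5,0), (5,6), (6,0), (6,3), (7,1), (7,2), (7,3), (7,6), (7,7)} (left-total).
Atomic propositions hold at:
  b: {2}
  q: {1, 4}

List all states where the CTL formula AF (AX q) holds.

Sat(AX q) = {s : every successor in {1, 4}} = {3}
AF (AX q): least fixpoint, start Z0 = {3}, add states with every successor in Z. Already a fixed point.
Sat(AF (AX q)) = {3}

{3}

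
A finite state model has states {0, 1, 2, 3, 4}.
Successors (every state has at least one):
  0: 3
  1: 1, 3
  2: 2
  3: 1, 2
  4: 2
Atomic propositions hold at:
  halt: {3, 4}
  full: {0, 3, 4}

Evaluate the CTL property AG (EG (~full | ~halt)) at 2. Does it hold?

Yes

Sat(~full) = {1, 2}
Sat(~halt) = {0, 1, 2}
Sat(~full | ~halt) = {0, 1, 2}
EG (~full | ~halt): greatest fixpoint, start Z0 = {0, 1, 2}, keep only states in Sat with some successor in Z. Z1 = {1, 2}; fixed.
Sat(EG (~full | ~halt)) = {1, 2}
AG (EG (~full | ~halt)): greatest fixpoint, start Z0 = {1, 2}, keep only states in Sat with every successor in Z. Z1 = {2}; fixed.
Sat(AG (EG (~full | ~halt))) = {2}
2 ∈ Sat(AG (EG (~full | ~halt))) = {2}, so the formula holds at 2.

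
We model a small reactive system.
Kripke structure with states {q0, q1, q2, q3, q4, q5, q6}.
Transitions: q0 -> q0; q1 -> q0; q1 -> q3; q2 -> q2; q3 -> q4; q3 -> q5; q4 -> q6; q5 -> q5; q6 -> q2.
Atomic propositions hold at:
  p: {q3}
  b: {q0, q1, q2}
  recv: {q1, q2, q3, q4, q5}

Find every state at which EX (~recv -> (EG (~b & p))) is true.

Sat(~recv) = {q0, q6}
Sat(~b) = {q3, q4, q5, q6}
Sat(~b & p) = {q3}
EG (~b & p): greatest fixpoint, start Z0 = {q3}, keep only states in Sat with some successor in Z. Z1 = ∅; fixed.
Sat(EG (~b & p)) = ∅
Sat(~recv -> (EG (~b & p))) = {q1, q2, q3, q4, q5}
Sat(EX (~recv -> (EG (~b & p)))) = {s : some successor in {q1, q2, q3, q4, q5}} = {q1, q2, q3, q5, q6}

{q1, q2, q3, q5, q6}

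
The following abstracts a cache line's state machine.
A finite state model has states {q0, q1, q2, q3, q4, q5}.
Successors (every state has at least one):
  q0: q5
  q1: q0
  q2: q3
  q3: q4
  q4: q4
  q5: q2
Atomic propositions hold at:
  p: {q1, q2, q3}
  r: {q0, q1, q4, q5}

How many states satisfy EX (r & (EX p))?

Sat(EX p) = {s : some successor in {q1, q2, q3}} = {q2, q5}
Sat(r & (EX p)) = {q5}
Sat(EX (r & (EX p))) = {s : some successor in {q5}} = {q0}
|Sat(EX (r & (EX p)))| = |{q0}| = 1.

1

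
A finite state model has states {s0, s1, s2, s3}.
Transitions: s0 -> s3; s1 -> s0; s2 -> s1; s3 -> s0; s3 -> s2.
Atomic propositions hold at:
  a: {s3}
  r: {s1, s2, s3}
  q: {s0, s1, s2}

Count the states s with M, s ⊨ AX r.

2

Sat(AX r) = {s : every successor in {s1, s2, s3}} = {s0, s2}
|Sat(AX r)| = |{s0, s2}| = 2.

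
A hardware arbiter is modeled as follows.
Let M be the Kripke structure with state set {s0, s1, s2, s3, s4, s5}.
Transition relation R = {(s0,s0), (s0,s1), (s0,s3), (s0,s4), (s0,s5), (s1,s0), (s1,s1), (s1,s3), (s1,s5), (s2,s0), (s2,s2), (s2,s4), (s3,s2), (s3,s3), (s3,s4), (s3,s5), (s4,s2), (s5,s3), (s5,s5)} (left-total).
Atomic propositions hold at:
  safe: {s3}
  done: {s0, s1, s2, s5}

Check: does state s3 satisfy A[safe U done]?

No

A[safe U done]: least fixpoint, start Z0 = Sat(done) = {s0, s1, s2, s5}, add states in Sat(safe) with every successor in Z. Already a fixed point.
Sat(A[safe U done]) = {s0, s1, s2, s5}
s3 ∉ Sat(A[safe U done]) = {s0, s1, s2, s5}, so the formula does not hold at s3.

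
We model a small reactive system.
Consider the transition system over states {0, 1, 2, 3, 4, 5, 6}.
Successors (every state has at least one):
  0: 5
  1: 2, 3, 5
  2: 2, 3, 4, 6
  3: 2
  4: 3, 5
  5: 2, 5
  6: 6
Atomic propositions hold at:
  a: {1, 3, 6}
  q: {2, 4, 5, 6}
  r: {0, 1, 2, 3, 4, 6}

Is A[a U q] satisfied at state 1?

Yes

A[a U q]: least fixpoint, start Z0 = Sat(q) = {2, 4, 5, 6}, add states in Sat(a) with every successor in Z. Z1 = {2, 3, 4, 5, 6}; Z2 = {1, 2, 3, 4, 5, 6}; fixed.
Sat(A[a U q]) = {1, 2, 3, 4, 5, 6}
1 ∈ Sat(A[a U q]) = {1, 2, 3, 4, 5, 6}, so the formula holds at 1.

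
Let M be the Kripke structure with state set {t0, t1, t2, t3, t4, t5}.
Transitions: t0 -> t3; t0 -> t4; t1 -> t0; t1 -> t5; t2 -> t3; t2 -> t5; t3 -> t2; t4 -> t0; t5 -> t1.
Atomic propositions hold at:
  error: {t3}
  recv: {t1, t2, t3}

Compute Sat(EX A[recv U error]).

{t0, t2}

A[recv U error]: least fixpoint, start Z0 = Sat(error) = {t3}, add states in Sat(recv) with every successor in Z. Already a fixed point.
Sat(A[recv U error]) = {t3}
Sat(EX A[recv U error]) = {s : some successor in {t3}} = {t0, t2}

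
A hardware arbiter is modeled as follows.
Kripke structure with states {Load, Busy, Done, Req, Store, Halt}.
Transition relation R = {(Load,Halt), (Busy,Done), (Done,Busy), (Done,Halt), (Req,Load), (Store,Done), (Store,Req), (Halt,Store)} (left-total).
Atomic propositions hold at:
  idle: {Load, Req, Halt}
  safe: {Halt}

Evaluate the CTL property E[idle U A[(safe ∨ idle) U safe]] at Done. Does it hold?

Sat(safe ∨ idle) = {Load, Req, Halt}
A[(safe ∨ idle) U safe]: least fixpoint, start Z0 = Sat(safe) = {Halt}, add states in Sat(safe ∨ idle) with every successor in Z. Z1 = {Load, Halt}; Z2 = {Load, Req, Halt}; fixed.
Sat(A[(safe ∨ idle) U safe]) = {Load, Req, Halt}
E[idle U A[(safe ∨ idle) U safe]]: least fixpoint, start Z0 = Sat(A[(safe ∨ idle) U safe]) = {Load, Req, Halt}, add states in Sat(idle) with some successor in Z. Already a fixed point.
Sat(E[idle U A[(safe ∨ idle) U safe]]) = {Load, Req, Halt}
Done ∉ Sat(E[idle U A[(safe ∨ idle) U safe]]) = {Load, Req, Halt}, so the formula does not hold at Done.

No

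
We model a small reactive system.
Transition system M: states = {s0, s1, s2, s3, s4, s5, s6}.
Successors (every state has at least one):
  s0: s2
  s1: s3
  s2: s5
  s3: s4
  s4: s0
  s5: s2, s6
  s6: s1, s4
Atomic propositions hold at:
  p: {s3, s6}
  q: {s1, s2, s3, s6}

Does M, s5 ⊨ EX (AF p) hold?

Yes

AF p: least fixpoint, start Z0 = {s3, s6}, add states with every successor in Z. Z1 = {s1, s3, s6}; fixed.
Sat(AF p) = {s1, s3, s6}
Sat(EX (AF p)) = {s : some successor in {s1, s3, s6}} = {s1, s5, s6}
s5 ∈ Sat(EX (AF p)) = {s1, s5, s6}, so the formula holds at s5.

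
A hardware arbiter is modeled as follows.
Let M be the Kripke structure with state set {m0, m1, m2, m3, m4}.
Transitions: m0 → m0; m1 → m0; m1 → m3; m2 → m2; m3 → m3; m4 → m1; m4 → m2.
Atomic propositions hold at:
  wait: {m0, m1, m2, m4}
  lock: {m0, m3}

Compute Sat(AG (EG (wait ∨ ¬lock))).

Sat(¬lock) = {m1, m2, m4}
Sat(wait ∨ ¬lock) = {m0, m1, m2, m4}
EG (wait ∨ ¬lock): greatest fixpoint, start Z0 = {m0, m1, m2, m4}, keep only states in Sat with some successor in Z. Already a fixed point.
Sat(EG (wait ∨ ¬lock)) = {m0, m1, m2, m4}
AG (EG (wait ∨ ¬lock)): greatest fixpoint, start Z0 = {m0, m1, m2, m4}, keep only states in Sat with every successor in Z. Z1 = {m0, m2, m4}; Z2 = {m0, m2}; fixed.
Sat(AG (EG (wait ∨ ¬lock))) = {m0, m2}

{m0, m2}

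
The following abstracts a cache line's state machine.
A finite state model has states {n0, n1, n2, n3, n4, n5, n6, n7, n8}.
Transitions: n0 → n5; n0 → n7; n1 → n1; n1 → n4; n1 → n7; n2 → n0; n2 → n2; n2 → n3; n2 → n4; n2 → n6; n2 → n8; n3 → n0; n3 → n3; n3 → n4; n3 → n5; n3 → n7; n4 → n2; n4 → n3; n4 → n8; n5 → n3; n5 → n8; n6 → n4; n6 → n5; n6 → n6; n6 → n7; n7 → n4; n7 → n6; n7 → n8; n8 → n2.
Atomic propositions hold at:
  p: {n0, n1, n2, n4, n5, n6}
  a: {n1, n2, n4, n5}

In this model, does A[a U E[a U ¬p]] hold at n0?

No

Sat(¬p) = {n3, n7, n8}
E[a U ¬p]: least fixpoint, start Z0 = Sat(¬p) = {n3, n7, n8}, add states in Sat(a) with some successor in Z. Z1 = {n1, n2, n3, n4, n5, n7, n8}; fixed.
Sat(E[a U ¬p]) = {n1, n2, n3, n4, n5, n7, n8}
A[a U E[a U ¬p]]: least fixpoint, start Z0 = Sat(E[a U ¬p]) = {n1, n2, n3, n4, n5, n7, n8}, add states in Sat(a) with every successor in Z. Already a fixed point.
Sat(A[a U E[a U ¬p]]) = {n1, n2, n3, n4, n5, n7, n8}
n0 ∉ Sat(A[a U E[a U ¬p]]) = {n1, n2, n3, n4, n5, n7, n8}, so the formula does not hold at n0.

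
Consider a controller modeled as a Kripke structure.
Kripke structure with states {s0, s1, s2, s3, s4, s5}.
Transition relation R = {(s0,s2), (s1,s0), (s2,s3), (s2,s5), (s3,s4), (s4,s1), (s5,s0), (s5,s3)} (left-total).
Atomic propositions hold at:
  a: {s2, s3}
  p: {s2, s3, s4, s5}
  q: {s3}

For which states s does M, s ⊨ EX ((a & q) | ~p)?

{s1, s2, s4, s5}

Sat(a & q) = {s3}
Sat(~p) = {s0, s1}
Sat((a & q) | ~p) = {s0, s1, s3}
Sat(EX ((a & q) | ~p)) = {s : some successor in {s0, s1, s3}} = {s1, s2, s4, s5}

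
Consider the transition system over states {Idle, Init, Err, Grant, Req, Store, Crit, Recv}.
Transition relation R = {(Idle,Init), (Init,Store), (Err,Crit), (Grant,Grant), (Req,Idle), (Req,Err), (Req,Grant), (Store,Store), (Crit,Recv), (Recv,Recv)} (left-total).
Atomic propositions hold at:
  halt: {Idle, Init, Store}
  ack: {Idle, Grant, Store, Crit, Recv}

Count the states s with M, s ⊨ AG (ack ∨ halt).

Sat(ack ∨ halt) = {Idle, Init, Grant, Store, Crit, Recv}
AG (ack ∨ halt): greatest fixpoint, start Z0 = {Idle, Init, Grant, Store, Crit, Recv}, keep only states in Sat with every successor in Z. Already a fixed point.
Sat(AG (ack ∨ halt)) = {Idle, Init, Grant, Store, Crit, Recv}
|Sat(AG (ack ∨ halt))| = |{Idle, Init, Grant, Store, Crit, Recv}| = 6.

6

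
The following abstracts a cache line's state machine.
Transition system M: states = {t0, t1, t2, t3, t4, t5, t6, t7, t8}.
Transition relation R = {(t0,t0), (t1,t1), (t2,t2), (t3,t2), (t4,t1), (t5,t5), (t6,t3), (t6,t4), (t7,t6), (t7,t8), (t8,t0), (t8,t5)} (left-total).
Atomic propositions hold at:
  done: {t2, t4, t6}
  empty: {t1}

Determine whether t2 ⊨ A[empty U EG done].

Yes

EG done: greatest fixpoint, start Z0 = {t2, t4, t6}, keep only states in Sat with some successor in Z. Z1 = {t2, t6}; Z2 = {t2}; fixed.
Sat(EG done) = {t2}
A[empty U EG done]: least fixpoint, start Z0 = Sat(EG done) = {t2}, add states in Sat(empty) with every successor in Z. Already a fixed point.
Sat(A[empty U EG done]) = {t2}
t2 ∈ Sat(A[empty U EG done]) = {t2}, so the formula holds at t2.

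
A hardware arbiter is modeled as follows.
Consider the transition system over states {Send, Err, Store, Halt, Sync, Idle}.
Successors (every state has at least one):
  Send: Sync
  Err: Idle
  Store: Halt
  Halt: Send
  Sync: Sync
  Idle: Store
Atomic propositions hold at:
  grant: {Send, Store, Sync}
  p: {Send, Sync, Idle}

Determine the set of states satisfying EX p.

Sat(EX p) = {s : some successor in {Send, Sync, Idle}} = {Send, Err, Halt, Sync}

{Send, Err, Halt, Sync}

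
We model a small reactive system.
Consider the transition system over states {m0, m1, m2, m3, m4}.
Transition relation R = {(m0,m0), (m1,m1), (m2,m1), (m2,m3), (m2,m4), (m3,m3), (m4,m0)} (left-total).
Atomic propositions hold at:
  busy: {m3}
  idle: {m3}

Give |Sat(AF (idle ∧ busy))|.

1

Sat(idle ∧ busy) = {m3}
AF (idle ∧ busy): least fixpoint, start Z0 = {m3}, add states with every successor in Z. Already a fixed point.
Sat(AF (idle ∧ busy)) = {m3}
|Sat(AF (idle ∧ busy))| = |{m3}| = 1.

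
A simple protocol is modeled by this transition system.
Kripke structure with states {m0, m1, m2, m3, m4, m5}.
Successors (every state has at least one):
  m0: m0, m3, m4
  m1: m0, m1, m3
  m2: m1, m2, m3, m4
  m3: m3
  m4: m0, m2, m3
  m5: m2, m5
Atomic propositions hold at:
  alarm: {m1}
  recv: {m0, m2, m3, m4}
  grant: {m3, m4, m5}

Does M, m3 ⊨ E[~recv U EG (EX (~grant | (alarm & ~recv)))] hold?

Sat(~recv) = {m1, m5}
Sat(~grant) = {m0, m1, m2}
Sat(alarm & ~recv) = {m1}
Sat(~grant | (alarm & ~recv)) = {m0, m1, m2}
Sat(EX (~grant | (alarm & ~recv))) = {s : some successor in {m0, m1, m2}} = {m0, m1, m2, m4, m5}
EG (EX (~grant | (alarm & ~recv))): greatest fixpoint, start Z0 = {m0, m1, m2, m4, m5}, keep only states in Sat with some successor in Z. Already a fixed point.
Sat(EG (EX (~grant | (alarm & ~recv)))) = {m0, m1, m2, m4, m5}
E[~recv U EG (EX (~grant | (alarm & ~recv)))]: least fixpoint, start Z0 = Sat(EG (EX (~grant | (alarm & ~recv)))) = {m0, m1, m2, m4, m5}, add states in Sat(~recv) with some successor in Z. Already a fixed point.
Sat(E[~recv U EG (EX (~grant | (alarm & ~recv)))]) = {m0, m1, m2, m4, m5}
m3 ∉ Sat(E[~recv U EG (EX (~grant | (alarm & ~recv)))]) = {m0, m1, m2, m4, m5}, so the formula does not hold at m3.

No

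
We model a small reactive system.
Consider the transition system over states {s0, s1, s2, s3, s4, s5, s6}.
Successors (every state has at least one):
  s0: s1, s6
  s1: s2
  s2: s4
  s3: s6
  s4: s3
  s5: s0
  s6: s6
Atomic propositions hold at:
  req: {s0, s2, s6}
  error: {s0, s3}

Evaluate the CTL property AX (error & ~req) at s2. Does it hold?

Sat(~req) = {s1, s3, s4, s5}
Sat(error & ~req) = {s3}
Sat(AX (error & ~req)) = {s : every successor in {s3}} = {s4}
s2 ∉ Sat(AX (error & ~req)) = {s4}, so the formula does not hold at s2.

No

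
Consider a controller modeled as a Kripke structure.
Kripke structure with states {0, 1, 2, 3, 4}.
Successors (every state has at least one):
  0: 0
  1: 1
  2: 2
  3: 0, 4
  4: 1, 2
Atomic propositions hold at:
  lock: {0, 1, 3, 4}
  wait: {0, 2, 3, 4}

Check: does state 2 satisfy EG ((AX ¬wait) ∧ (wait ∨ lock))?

No

Sat(¬wait) = {1}
Sat(AX ¬wait) = {s : every successor in {1}} = {1}
Sat(wait ∨ lock) = {0, 1, 2, 3, 4}
Sat((AX ¬wait) ∧ (wait ∨ lock)) = {1}
EG ((AX ¬wait) ∧ (wait ∨ lock)): greatest fixpoint, start Z0 = {1}, keep only states in Sat with some successor in Z. Already a fixed point.
Sat(EG ((AX ¬wait) ∧ (wait ∨ lock))) = {1}
2 ∉ Sat(EG ((AX ¬wait) ∧ (wait ∨ lock))) = {1}, so the formula does not hold at 2.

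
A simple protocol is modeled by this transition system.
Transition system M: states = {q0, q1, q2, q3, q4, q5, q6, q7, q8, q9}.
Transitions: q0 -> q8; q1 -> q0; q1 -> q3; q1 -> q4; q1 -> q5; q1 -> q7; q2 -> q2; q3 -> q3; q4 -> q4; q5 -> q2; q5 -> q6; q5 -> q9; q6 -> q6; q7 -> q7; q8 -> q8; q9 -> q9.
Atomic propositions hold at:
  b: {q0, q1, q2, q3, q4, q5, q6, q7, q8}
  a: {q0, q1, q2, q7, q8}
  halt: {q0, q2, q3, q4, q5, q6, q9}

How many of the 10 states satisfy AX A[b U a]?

4

A[b U a]: least fixpoint, start Z0 = Sat(a) = {q0, q1, q2, q7, q8}, add states in Sat(b) with every successor in Z. Already a fixed point.
Sat(A[b U a]) = {q0, q1, q2, q7, q8}
Sat(AX A[b U a]) = {s : every successor in {q0, q1, q2, q7, q8}} = {q0, q2, q7, q8}
|Sat(AX A[b U a])| = |{q0, q2, q7, q8}| = 4.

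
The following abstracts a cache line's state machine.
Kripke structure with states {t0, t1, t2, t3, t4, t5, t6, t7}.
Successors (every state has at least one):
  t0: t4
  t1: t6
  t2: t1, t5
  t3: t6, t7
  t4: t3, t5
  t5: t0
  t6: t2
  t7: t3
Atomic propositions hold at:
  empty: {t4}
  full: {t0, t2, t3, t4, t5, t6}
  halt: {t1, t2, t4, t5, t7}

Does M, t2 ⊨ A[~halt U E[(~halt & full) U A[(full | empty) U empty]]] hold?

No

Sat(~halt) = {t0, t3, t6}
Sat(~halt & full) = {t0, t3, t6}
Sat(full | empty) = {t0, t2, t3, t4, t5, t6}
A[(full | empty) U empty]: least fixpoint, start Z0 = Sat(empty) = {t4}, add states in Sat(full | empty) with every successor in Z. Z1 = {t0, t4}; Z2 = {t0, t4, t5}; fixed.
Sat(A[(full | empty) U empty]) = {t0, t4, t5}
E[(~halt & full) U A[(full | empty) U empty]]: least fixpoint, start Z0 = Sat(A[(full | empty) U empty]) = {t0, t4, t5}, add states in Sat(~halt & full) with some successor in Z. Already a fixed point.
Sat(E[(~halt & full) U A[(full | empty) U empty]]) = {t0, t4, t5}
A[~halt U E[(~halt & full) U A[(full | empty) U empty]]]: least fixpoint, start Z0 = Sat(E[(~halt & full) U A[(full | empty) U empty]]) = {t0, t4, t5}, add states in Sat(~halt) with every successor in Z. Already a fixed point.
Sat(A[~halt U E[(~halt & full) U A[(full | empty) U empty]]]) = {t0, t4, t5}
t2 ∉ Sat(A[~halt U E[(~halt & full) U A[(full | empty) U empty]]]) = {t0, t4, t5}, so the formula does not hold at t2.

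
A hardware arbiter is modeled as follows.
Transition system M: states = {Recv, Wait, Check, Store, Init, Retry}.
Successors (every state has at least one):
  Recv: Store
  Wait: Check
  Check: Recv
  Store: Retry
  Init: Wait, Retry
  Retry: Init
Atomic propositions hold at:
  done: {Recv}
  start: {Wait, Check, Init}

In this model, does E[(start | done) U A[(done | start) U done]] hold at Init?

Yes

Sat(start | done) = {Recv, Wait, Check, Init}
Sat(done | start) = {Recv, Wait, Check, Init}
A[(done | start) U done]: least fixpoint, start Z0 = Sat(done) = {Recv}, add states in Sat(done | start) with every successor in Z. Z1 = {Recv, Check}; Z2 = {Recv, Wait, Check}; fixed.
Sat(A[(done | start) U done]) = {Recv, Wait, Check}
E[(start | done) U A[(done | start) U done]]: least fixpoint, start Z0 = Sat(A[(done | start) U done]) = {Recv, Wait, Check}, add states in Sat(start | done) with some successor in Z. Z1 = {Recv, Wait, Check, Init}; fixed.
Sat(E[(start | done) U A[(done | start) U done]]) = {Recv, Wait, Check, Init}
Init ∈ Sat(E[(start | done) U A[(done | start) U done]]) = {Recv, Wait, Check, Init}, so the formula holds at Init.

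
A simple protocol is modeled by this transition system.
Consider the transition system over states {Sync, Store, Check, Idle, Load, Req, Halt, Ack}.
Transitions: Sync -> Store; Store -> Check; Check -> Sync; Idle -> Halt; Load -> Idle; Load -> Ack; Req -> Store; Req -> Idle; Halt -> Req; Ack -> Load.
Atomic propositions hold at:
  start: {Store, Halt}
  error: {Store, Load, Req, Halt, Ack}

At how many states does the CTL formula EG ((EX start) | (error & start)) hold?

Sat(EX start) = {s : some successor in {Store, Halt}} = {Sync, Idle, Req}
Sat(error & start) = {Store, Halt}
Sat((EX start) | (error & start)) = {Sync, Store, Idle, Req, Halt}
EG ((EX start) | (error & start)): greatest fixpoint, start Z0 = {Sync, Store, Idle, Req, Halt}, keep only states in Sat with some successor in Z. Z1 = {Sync, Idle, Req, Halt}; Z2 = {Idle, Req, Halt}; fixed.
Sat(EG ((EX start) | (error & start))) = {Idle, Req, Halt}
|Sat(EG ((EX start) | (error & start)))| = |{Idle, Req, Halt}| = 3.

3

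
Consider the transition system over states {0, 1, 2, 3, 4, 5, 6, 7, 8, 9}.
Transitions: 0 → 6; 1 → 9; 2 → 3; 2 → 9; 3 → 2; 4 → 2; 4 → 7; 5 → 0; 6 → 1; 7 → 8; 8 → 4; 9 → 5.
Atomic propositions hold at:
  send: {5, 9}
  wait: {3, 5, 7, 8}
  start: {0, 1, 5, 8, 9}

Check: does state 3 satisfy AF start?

AF start: least fixpoint, start Z0 = {0, 1, 5, 8, 9}, add states with every successor in Z. Z1 = {0, 1, 5, 6, 7, 8, 9}; fixed.
Sat(AF start) = {0, 1, 5, 6, 7, 8, 9}
3 ∉ Sat(AF start) = {0, 1, 5, 6, 7, 8, 9}, so the formula does not hold at 3.

No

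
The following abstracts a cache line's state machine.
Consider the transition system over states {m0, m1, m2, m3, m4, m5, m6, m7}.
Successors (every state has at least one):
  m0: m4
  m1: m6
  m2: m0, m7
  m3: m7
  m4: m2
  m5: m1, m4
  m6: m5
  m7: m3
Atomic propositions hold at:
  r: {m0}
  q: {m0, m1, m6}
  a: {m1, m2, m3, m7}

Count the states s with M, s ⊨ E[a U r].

2

E[a U r]: least fixpoint, start Z0 = Sat(r) = {m0}, add states in Sat(a) with some successor in Z. Z1 = {m0, m2}; fixed.
Sat(E[a U r]) = {m0, m2}
|Sat(E[a U r])| = |{m0, m2}| = 2.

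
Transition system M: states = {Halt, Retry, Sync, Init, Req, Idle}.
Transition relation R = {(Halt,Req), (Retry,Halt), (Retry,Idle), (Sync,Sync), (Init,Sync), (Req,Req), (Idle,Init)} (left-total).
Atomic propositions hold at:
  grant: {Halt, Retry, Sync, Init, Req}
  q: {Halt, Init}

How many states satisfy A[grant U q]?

2

A[grant U q]: least fixpoint, start Z0 = Sat(q) = {Halt, Init}, add states in Sat(grant) with every successor in Z. Already a fixed point.
Sat(A[grant U q]) = {Halt, Init}
|Sat(A[grant U q])| = |{Halt, Init}| = 2.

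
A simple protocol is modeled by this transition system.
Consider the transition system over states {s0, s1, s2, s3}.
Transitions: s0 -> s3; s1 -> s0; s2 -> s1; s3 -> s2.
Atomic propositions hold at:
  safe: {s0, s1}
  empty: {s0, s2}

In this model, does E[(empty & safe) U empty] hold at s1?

No

Sat(empty & safe) = {s0}
E[(empty & safe) U empty]: least fixpoint, start Z0 = Sat(empty) = {s0, s2}, add states in Sat(empty & safe) with some successor in Z. Already a fixed point.
Sat(E[(empty & safe) U empty]) = {s0, s2}
s1 ∉ Sat(E[(empty & safe) U empty]) = {s0, s2}, so the formula does not hold at s1.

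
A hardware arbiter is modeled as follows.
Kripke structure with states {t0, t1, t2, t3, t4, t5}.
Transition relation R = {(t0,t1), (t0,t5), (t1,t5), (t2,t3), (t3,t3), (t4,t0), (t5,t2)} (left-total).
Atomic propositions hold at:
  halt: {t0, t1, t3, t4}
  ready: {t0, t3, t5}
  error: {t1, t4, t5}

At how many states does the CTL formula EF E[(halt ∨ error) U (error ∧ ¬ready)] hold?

3

Sat(halt ∨ error) = {t0, t1, t3, t4, t5}
Sat(¬ready) = {t1, t2, t4}
Sat(error ∧ ¬ready) = {t1, t4}
E[(halt ∨ error) U (error ∧ ¬ready)]: least fixpoint, start Z0 = Sat((error ∧ ¬ready)) = {t1, t4}, add states in Sat(halt ∨ error) with some successor in Z. Z1 = {t0, t1, t4}; fixed.
Sat(E[(halt ∨ error) U (error ∧ ¬ready)]) = {t0, t1, t4}
EF E[(halt ∨ error) U (error ∧ ¬ready)]: least fixpoint, start Z0 = {t0, t1, t4}, add states with some successor in Z. Already a fixed point.
Sat(EF E[(halt ∨ error) U (error ∧ ¬ready)]) = {t0, t1, t4}
|Sat(EF E[(halt ∨ error) U (error ∧ ¬ready)])| = |{t0, t1, t4}| = 3.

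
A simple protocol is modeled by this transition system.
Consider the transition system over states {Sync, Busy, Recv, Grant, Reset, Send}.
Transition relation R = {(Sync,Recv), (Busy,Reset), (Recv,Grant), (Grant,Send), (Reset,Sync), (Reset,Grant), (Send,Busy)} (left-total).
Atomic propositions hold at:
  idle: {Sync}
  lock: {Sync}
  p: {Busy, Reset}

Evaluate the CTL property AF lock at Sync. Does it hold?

Yes

AF lock: least fixpoint, start Z0 = {Sync}, add states with every successor in Z. Already a fixed point.
Sat(AF lock) = {Sync}
Sync ∈ Sat(AF lock) = {Sync}, so the formula holds at Sync.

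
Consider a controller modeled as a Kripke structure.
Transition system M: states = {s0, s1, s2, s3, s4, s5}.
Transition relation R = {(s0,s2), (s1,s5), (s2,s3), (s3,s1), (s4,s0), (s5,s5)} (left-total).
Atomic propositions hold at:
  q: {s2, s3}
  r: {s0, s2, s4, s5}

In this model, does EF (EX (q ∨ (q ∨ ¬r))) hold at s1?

Sat(¬r) = {s1, s3}
Sat(q ∨ ¬r) = {s1, s2, s3}
Sat(q ∨ (q ∨ ¬r)) = {s1, s2, s3}
Sat(EX (q ∨ (q ∨ ¬r))) = {s : some successor in {s1, s2, s3}} = {s0, s2, s3}
EF (EX (q ∨ (q ∨ ¬r))): least fixpoint, start Z0 = {s0, s2, s3}, add states with some successor in Z. Z1 = {s0, s2, s3, s4}; fixed.
Sat(EF (EX (q ∨ (q ∨ ¬r)))) = {s0, s2, s3, s4}
s1 ∉ Sat(EF (EX (q ∨ (q ∨ ¬r)))) = {s0, s2, s3, s4}, so the formula does not hold at s1.

No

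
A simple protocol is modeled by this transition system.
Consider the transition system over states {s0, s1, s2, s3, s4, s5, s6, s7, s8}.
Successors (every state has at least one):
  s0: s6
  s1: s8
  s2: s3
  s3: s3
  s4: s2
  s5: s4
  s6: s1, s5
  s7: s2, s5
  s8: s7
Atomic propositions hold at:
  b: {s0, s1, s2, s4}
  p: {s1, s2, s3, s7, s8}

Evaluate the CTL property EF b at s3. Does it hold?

EF b: least fixpoint, start Z0 = {s0, s1, s2, s4}, add states with some successor in Z. Z1 = {s0, s1, s2, s4, s5, s6, s7}; Z2 = {s0, s1, s2, s4, s5, s6, s7, s8}; fixed.
Sat(EF b) = {s0, s1, s2, s4, s5, s6, s7, s8}
s3 ∉ Sat(EF b) = {s0, s1, s2, s4, s5, s6, s7, s8}, so the formula does not hold at s3.

No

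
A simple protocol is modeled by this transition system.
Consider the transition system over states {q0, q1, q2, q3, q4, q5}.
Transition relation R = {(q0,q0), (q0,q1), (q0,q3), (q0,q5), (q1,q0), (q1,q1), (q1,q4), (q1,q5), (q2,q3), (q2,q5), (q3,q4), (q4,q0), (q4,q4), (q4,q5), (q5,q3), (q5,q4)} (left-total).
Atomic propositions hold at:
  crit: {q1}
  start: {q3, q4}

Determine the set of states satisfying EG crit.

{q1}

EG crit: greatest fixpoint, start Z0 = {q1}, keep only states in Sat with some successor in Z. Already a fixed point.
Sat(EG crit) = {q1}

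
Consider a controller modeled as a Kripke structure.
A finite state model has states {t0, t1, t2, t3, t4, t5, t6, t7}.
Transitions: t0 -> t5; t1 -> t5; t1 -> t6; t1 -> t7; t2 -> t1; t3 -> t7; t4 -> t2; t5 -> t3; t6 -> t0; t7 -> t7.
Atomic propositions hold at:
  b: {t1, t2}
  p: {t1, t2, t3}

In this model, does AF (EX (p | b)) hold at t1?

Sat(p | b) = {t1, t2, t3}
Sat(EX (p | b)) = {s : some successor in {t1, t2, t3}} = {t2, t4, t5}
AF (EX (p | b)): least fixpoint, start Z0 = {t2, t4, t5}, add states with every successor in Z. Z1 = {t0, t2, t4, t5}; Z2 = {t0, t2, t4, t5, t6}; fixed.
Sat(AF (EX (p | b))) = {t0, t2, t4, t5, t6}
t1 ∉ Sat(AF (EX (p | b))) = {t0, t2, t4, t5, t6}, so the formula does not hold at t1.

No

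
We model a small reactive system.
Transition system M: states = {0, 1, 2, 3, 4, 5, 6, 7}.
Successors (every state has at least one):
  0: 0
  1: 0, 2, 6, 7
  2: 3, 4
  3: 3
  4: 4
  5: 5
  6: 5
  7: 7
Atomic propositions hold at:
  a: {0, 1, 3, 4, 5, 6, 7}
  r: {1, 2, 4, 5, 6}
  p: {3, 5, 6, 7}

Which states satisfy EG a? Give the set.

{0, 1, 3, 4, 5, 6, 7}

EG a: greatest fixpoint, start Z0 = {0, 1, 3, 4, 5, 6, 7}, keep only states in Sat with some successor in Z. Already a fixed point.
Sat(EG a) = {0, 1, 3, 4, 5, 6, 7}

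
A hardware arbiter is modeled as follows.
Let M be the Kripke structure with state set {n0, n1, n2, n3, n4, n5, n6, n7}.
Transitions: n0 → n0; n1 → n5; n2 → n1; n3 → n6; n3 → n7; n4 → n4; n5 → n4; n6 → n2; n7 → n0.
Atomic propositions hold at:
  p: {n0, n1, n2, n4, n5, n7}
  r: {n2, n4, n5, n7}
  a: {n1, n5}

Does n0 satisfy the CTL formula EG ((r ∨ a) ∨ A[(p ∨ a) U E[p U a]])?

Sat(r ∨ a) = {n1, n2, n4, n5, n7}
Sat(p ∨ a) = {n0, n1, n2, n4, n5, n7}
E[p U a]: least fixpoint, start Z0 = Sat(a) = {n1, n5}, add states in Sat(p) with some successor in Z. Z1 = {n1, n2, n5}; fixed.
Sat(E[p U a]) = {n1, n2, n5}
A[(p ∨ a) U E[p U a]]: least fixpoint, start Z0 = Sat(E[p U a]) = {n1, n2, n5}, add states in Sat(p ∨ a) with every successor in Z. Already a fixed point.
Sat(A[(p ∨ a) U E[p U a]]) = {n1, n2, n5}
Sat((r ∨ a) ∨ A[(p ∨ a) U E[p U a]]) = {n1, n2, n4, n5, n7}
EG ((r ∨ a) ∨ A[(p ∨ a) U E[p U a]]): greatest fixpoint, start Z0 = {n1, n2, n4, n5, n7}, keep only states in Sat with some successor in Z. Z1 = {n1, n2, n4, n5}; fixed.
Sat(EG ((r ∨ a) ∨ A[(p ∨ a) U E[p U a]])) = {n1, n2, n4, n5}
n0 ∉ Sat(EG ((r ∨ a) ∨ A[(p ∨ a) U E[p U a]])) = {n1, n2, n4, n5}, so the formula does not hold at n0.

No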